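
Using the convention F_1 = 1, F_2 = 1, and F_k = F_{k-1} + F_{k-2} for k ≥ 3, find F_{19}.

4181

Iterating the recurrence up to F_{14} = 377 and F_{13} = 233:
F_{15} = F_{14} + F_{13} = 377 + 233 = 610
F_{16} = F_{15} + F_{14} = 610 + 377 = 987
F_{17} = F_{16} + F_{15} = 987 + 610 = 1597
F_{18} = F_{17} + F_{16} = 1597 + 987 = 2584
F_{19} = F_{18} + F_{17} = 2584 + 1597 = 4181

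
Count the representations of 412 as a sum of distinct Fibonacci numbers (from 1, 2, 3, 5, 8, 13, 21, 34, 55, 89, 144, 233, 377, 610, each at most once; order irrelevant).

12

412 = 377+34+1 = 377+21+13+1 = 233+144+34+1 = … (9 more), for 12 in all.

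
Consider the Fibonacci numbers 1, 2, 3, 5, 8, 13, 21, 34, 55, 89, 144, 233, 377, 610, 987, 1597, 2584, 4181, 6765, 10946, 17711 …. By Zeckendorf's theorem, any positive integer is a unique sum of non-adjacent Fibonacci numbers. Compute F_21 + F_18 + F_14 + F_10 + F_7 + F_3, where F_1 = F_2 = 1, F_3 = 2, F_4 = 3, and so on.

13977

F_21 + F_18 + F_14 + F_10 + F_7 + F_3 = 10946 + 2584 + 377 + 55 + 13 + 2 = 13977.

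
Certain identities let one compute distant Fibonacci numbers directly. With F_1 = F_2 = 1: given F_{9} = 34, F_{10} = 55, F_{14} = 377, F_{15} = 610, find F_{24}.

46368

By the addition formula F_{m+n} = F_m F_{n+1} + F_{m−1} F_n with m=10, n=14: F_{24} = 55·610 + 34·377 = 33550 + 12818 = 46368.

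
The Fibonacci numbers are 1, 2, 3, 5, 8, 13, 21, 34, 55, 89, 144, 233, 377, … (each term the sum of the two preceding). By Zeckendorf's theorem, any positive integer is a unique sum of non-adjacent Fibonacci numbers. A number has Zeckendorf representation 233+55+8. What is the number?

233+55+8 = 296.

296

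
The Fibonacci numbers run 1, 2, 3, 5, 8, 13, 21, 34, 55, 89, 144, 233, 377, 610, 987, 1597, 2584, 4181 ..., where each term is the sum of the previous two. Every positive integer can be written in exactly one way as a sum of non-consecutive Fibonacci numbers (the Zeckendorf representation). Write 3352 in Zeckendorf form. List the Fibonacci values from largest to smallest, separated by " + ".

3352 − 2584 = 768
768 − 610 = 158
158 − 144 = 14
14 − 13 = 1
1 − 1 = 0
So 3352 = 2584 + 610 + 144 + 13 + 1, with no two terms consecutive in the sequence.

2584 + 610 + 144 + 13 + 1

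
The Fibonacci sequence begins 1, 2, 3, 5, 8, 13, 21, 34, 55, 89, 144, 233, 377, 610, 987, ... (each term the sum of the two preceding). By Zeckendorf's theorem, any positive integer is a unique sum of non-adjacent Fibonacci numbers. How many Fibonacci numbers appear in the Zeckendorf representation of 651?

4

651 − 610 = 41
41 − 34 = 7
7 − 5 = 2
2 − 2 = 0
651 = 610 + 34 + 5 + 2, which has 4 terms.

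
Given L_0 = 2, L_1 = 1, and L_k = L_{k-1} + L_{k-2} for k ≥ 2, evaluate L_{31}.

Iterating the recurrence up to L_{24} = 103682 and L_{23} = 64079:
L_{25} = L_{24} + L_{23} = 103682 + 64079 = 167761
L_{26} = L_{25} + L_{24} = 167761 + 103682 = 271443
L_{27} = L_{26} + L_{25} = 271443 + 167761 = 439204
L_{28} = L_{27} + L_{26} = 439204 + 271443 = 710647
L_{29} = L_{28} + L_{27} = 710647 + 439204 = 1149851
L_{30} = L_{29} + L_{28} = 1149851 + 710647 = 1860498
L_{31} = L_{30} + L_{29} = 1860498 + 1149851 = 3010349

3010349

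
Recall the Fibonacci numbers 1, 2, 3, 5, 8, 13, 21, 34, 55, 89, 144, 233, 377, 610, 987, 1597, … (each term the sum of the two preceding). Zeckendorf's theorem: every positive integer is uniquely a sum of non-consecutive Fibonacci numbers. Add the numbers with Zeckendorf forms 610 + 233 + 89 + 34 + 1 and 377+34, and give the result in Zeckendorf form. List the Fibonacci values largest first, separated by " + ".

The two numbers are 967 and 411, so their sum is 1378.
1378: greatest Fibonacci not exceeding it is 987, leaving 391
391: greatest Fibonacci not exceeding it is 377, leaving 14
14: greatest Fibonacci not exceeding it is 13, leaving 1
1: greatest Fibonacci not exceeding it is 1, leaving 0

987 + 377 + 13 + 1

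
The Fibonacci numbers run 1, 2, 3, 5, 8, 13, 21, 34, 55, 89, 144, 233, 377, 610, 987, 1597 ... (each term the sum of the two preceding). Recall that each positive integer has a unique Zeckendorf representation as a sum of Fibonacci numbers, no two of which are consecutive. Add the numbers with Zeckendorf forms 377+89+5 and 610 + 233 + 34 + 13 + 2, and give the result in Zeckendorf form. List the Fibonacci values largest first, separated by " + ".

987 + 233 + 89 + 34 + 13 + 5 + 2

The two numbers are 471 and 892, so their sum is 1363.
take 987 (≤ 1363); 1363 − 987 = 376
take 233 (≤ 376); 376 − 233 = 143
take 89 (≤ 143); 143 − 89 = 54
take 34 (≤ 54); 54 − 34 = 20
take 13 (≤ 20); 20 − 13 = 7
take 5 (≤ 7); 7 − 5 = 2
take 2 (≤ 2); 2 − 2 = 0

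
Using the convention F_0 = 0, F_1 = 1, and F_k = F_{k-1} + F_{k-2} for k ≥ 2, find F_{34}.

Iterating the recurrence up to F_{28} = 317811 and F_{27} = 196418:
F_{29} = F_{28} + F_{27} = 317811 + 196418 = 514229
F_{30} = F_{29} + F_{28} = 514229 + 317811 = 832040
F_{31} = F_{30} + F_{29} = 832040 + 514229 = 1346269
F_{32} = F_{31} + F_{30} = 1346269 + 832040 = 2178309
F_{33} = F_{32} + F_{31} = 2178309 + 1346269 = 3524578
F_{34} = F_{33} + F_{32} = 3524578 + 2178309 = 5702887

5702887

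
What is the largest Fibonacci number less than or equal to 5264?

4181

4181 ≤ 5264 < 6765, so the largest Fibonacci number not exceeding 5264 is 4181.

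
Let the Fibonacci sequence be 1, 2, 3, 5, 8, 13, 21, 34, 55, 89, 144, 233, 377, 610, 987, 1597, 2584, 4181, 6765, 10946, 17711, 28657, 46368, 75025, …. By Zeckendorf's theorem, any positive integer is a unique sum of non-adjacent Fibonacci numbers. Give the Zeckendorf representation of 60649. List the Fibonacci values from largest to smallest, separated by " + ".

46368 + 10946 + 2584 + 610 + 89 + 34 + 13 + 5

Greedy algorithm:
60649: greatest Fibonacci not exceeding it is 46368, leaving 14281
14281: greatest Fibonacci not exceeding it is 10946, leaving 3335
3335: greatest Fibonacci not exceeding it is 2584, leaving 751
751: greatest Fibonacci not exceeding it is 610, leaving 141
141: greatest Fibonacci not exceeding it is 89, leaving 52
52: greatest Fibonacci not exceeding it is 34, leaving 18
18: greatest Fibonacci not exceeding it is 13, leaving 5
5: greatest Fibonacci not exceeding it is 5, leaving 0
So 60649 = 46368 + 10946 + 2584 + 610 + 89 + 34 + 13 + 5, with no two terms consecutive in the sequence.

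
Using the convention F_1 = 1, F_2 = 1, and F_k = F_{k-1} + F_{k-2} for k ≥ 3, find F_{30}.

Iterating the recurrence up to F_{22} = 17711 and F_{21} = 10946:
F_{23} = F_{22} + F_{21} = 17711 + 10946 = 28657
F_{24} = F_{23} + F_{22} = 28657 + 17711 = 46368
F_{25} = F_{24} + F_{23} = 46368 + 28657 = 75025
F_{26} = F_{25} + F_{24} = 75025 + 46368 = 121393
F_{27} = F_{26} + F_{25} = 121393 + 75025 = 196418
F_{28} = F_{27} + F_{26} = 196418 + 121393 = 317811
F_{29} = F_{28} + F_{27} = 317811 + 196418 = 514229
F_{30} = F_{29} + F_{28} = 514229 + 317811 = 832040

832040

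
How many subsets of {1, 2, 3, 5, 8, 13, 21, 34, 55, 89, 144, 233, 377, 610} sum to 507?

6

Starting from the Zeckendorf form and repeatedly splitting a term F_k into F_{k−1} + F_{k−2} (when neither is already used) reaches every representation.
507 = 377+89+34+5+2 = 377+89+21+13+5+2 = 233+144+89+34+5+2 = … (3 more), for 6 in all.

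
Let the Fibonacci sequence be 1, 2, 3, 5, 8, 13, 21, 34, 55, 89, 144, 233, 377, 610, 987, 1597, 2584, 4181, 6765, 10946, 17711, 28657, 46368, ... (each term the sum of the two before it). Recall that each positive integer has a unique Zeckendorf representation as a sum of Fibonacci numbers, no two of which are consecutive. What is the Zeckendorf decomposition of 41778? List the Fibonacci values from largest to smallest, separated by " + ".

Greedily peel off the largest Fibonacci term at each step:
28657 ≤ 41778 < 46368, so take 28657; remainder 13121
10946 ≤ 13121 < 17711, so take 10946; remainder 2175
1597 ≤ 2175 < 2584, so take 1597; remainder 578
377 ≤ 578 < 610, so take 377; remainder 201
144 ≤ 201 < 233, so take 144; remainder 57
55 ≤ 57 < 89, so take 55; remainder 2
2 ≤ 2 < 3, so take 2; remainder 0
So 41778 = 28657 + 10946 + 1597 + 377 + 144 + 55 + 2, with no two terms consecutive in the sequence.

28657 + 10946 + 1597 + 377 + 144 + 55 + 2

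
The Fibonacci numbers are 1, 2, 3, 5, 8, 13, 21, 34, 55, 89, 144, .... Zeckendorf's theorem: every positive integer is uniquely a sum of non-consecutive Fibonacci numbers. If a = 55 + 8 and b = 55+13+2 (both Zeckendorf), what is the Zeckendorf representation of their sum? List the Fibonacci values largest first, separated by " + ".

The two numbers are 63 and 70, so their sum is 133.
Greedily peel off the largest Fibonacci term at each step:
largest Fibonacci ≤ 133 is 89; 133 − 89 = 44
largest Fibonacci ≤ 44 is 34; 44 − 34 = 10
largest Fibonacci ≤ 10 is 8; 10 − 8 = 2
largest Fibonacci ≤ 2 is 2; 2 − 2 = 0

89 + 34 + 8 + 2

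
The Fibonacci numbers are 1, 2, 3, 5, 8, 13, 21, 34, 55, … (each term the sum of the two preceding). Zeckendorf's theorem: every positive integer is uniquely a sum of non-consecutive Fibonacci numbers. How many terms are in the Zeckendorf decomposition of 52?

3

Greedy algorithm:
subtract 34 from 52: 18 remains
subtract 13 from 18: 5 remains
subtract 5 from 5: 0 remains
52 = 34 + 13 + 5, which has 3 terms.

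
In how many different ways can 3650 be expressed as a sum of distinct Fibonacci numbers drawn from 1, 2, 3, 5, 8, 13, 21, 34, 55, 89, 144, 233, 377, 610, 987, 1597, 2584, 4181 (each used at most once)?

46

3650 = 2584+987+55+21+3 = 2584+987+55+21+2+1 = 2584+987+55+13+8+3 = 2584+610+377+55+21+3 = 2584+987+55+13+8+2+1 = … (41 more), for 46 in all.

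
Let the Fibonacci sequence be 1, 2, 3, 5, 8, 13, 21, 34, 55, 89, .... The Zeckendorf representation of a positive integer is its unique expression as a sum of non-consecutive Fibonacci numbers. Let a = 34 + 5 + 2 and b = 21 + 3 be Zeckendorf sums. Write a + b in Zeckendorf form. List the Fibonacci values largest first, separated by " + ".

The two numbers are 41 and 24, so their sum is 65.
65 − 55 = 10
10 − 8 = 2
2 − 2 = 0

55 + 8 + 2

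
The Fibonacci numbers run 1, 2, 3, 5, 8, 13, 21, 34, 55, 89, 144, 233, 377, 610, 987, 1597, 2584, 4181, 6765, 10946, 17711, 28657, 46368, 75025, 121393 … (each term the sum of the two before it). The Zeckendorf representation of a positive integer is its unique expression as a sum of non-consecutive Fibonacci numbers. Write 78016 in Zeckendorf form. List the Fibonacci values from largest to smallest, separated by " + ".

Repeatedly subtract the largest Fibonacci number that fits:
78016 − 75025 = 2991
2991 − 2584 = 407
407 − 377 = 30
30 − 21 = 9
9 − 8 = 1
1 − 1 = 0
So 78016 = 75025 + 2584 + 377 + 21 + 8 + 1, with no two terms consecutive in the sequence.

75025 + 2584 + 377 + 21 + 8 + 1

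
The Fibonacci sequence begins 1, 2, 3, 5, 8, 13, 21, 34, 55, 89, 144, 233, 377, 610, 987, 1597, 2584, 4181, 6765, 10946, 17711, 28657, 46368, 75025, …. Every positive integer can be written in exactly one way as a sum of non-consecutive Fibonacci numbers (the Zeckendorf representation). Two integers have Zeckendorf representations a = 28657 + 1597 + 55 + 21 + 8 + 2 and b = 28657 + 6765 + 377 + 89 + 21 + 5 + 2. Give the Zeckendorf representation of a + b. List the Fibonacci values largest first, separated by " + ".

The two numbers are 30340 and 35916, so their sum is 66256.
46368 ≤ 66256 < 75025, so take 46368; remainder 19888
17711 ≤ 19888 < 28657, so take 17711; remainder 2177
1597 ≤ 2177 < 2584, so take 1597; remainder 580
377 ≤ 580 < 610, so take 377; remainder 203
144 ≤ 203 < 233, so take 144; remainder 59
55 ≤ 59 < 89, so take 55; remainder 4
3 ≤ 4 < 5, so take 3; remainder 1
1 ≤ 1 < 2, so take 1; remainder 0

46368 + 17711 + 1597 + 377 + 144 + 55 + 3 + 1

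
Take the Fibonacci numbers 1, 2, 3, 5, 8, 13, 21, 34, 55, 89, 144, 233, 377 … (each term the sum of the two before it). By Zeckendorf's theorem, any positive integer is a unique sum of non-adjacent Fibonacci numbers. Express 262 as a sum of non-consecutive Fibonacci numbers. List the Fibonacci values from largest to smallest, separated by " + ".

262 − 233 = 29
29 − 21 = 8
8 − 8 = 0
So 262 = 233 + 21 + 8, with no two terms consecutive in the sequence.

233 + 21 + 8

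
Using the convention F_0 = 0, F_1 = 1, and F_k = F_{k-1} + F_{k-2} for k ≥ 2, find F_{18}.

2584

Iterating the recurrence up to F_{12} = 144 and F_{11} = 89:
F_{13} = F_{12} + F_{11} = 144 + 89 = 233
F_{14} = F_{13} + F_{12} = 233 + 144 = 377
F_{15} = F_{14} + F_{13} = 377 + 233 = 610
F_{16} = F_{15} + F_{14} = 610 + 377 = 987
F_{17} = F_{16} + F_{15} = 987 + 610 = 1597
F_{18} = F_{17} + F_{16} = 1597 + 987 = 2584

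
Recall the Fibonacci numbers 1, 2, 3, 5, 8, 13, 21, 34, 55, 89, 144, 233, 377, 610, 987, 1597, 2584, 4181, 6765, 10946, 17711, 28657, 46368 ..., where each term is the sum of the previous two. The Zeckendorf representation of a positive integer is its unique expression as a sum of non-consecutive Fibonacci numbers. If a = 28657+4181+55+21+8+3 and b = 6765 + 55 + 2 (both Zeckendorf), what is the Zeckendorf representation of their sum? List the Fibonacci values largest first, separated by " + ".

28657 + 10946 + 144

The two numbers are 32925 and 6822, so their sum is 39747.
28657 ≤ 39747 < 46368, so take 28657; remainder 11090
10946 ≤ 11090 < 17711, so take 10946; remainder 144
144 ≤ 144 < 233, so take 144; remainder 0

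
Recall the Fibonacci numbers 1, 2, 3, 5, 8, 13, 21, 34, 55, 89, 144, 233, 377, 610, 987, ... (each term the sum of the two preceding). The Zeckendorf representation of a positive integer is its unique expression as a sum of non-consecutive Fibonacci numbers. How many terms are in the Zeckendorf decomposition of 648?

4

Greedy algorithm:
648 − 610 = 38
38 − 34 = 4
4 − 3 = 1
1 − 1 = 0
648 = 610 + 34 + 3 + 1, which has 4 terms.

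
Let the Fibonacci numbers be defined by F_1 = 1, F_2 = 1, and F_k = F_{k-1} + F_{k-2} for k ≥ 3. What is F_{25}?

Iterating the recurrence up to F_{17} = 1597 and F_{16} = 987:
F_{18} = F_{17} + F_{16} = 1597 + 987 = 2584
F_{19} = F_{18} + F_{17} = 2584 + 1597 = 4181
F_{20} = F_{19} + F_{18} = 4181 + 2584 = 6765
F_{21} = F_{20} + F_{19} = 6765 + 4181 = 10946
F_{22} = F_{21} + F_{20} = 10946 + 6765 = 17711
F_{23} = F_{22} + F_{21} = 17711 + 10946 = 28657
F_{24} = F_{23} + F_{22} = 28657 + 17711 = 46368
F_{25} = F_{24} + F_{23} = 46368 + 28657 = 75025

75025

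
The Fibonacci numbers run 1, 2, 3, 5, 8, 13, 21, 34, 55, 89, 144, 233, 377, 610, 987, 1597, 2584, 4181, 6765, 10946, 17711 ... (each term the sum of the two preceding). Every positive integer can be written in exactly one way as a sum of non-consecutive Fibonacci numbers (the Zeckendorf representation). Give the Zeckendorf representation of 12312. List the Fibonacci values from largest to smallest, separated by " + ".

10946 + 987 + 377 + 2

take 10946 (≤ 12312); 12312 − 10946 = 1366
take 987 (≤ 1366); 1366 − 987 = 379
take 377 (≤ 379); 379 − 377 = 2
take 2 (≤ 2); 2 − 2 = 0
So 12312 = 10946 + 987 + 377 + 2, with no two terms consecutive in the sequence.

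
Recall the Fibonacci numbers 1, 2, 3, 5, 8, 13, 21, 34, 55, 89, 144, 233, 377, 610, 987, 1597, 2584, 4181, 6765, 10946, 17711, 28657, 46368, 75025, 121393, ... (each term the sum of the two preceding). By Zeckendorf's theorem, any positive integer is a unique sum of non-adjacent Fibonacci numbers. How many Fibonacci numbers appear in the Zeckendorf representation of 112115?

Greedy algorithm:
112115: greatest Fibonacci not exceeding it is 75025, leaving 37090
37090: greatest Fibonacci not exceeding it is 28657, leaving 8433
8433: greatest Fibonacci not exceeding it is 6765, leaving 1668
1668: greatest Fibonacci not exceeding it is 1597, leaving 71
71: greatest Fibonacci not exceeding it is 55, leaving 16
16: greatest Fibonacci not exceeding it is 13, leaving 3
3: greatest Fibonacci not exceeding it is 3, leaving 0
112115 = 75025 + 28657 + 6765 + 1597 + 55 + 13 + 3, which has 7 terms.

7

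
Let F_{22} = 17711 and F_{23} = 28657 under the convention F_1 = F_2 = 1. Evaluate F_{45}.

1134903170

By F_{2k+1} = F_k² + F_{k+1}²: F_{45} = 17711² + 28657² = 313679521 + 821223649 = 1134903170.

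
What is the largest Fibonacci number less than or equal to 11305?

10946

10946 ≤ 11305 < 17711, so the largest Fibonacci number not exceeding 11305 is 10946.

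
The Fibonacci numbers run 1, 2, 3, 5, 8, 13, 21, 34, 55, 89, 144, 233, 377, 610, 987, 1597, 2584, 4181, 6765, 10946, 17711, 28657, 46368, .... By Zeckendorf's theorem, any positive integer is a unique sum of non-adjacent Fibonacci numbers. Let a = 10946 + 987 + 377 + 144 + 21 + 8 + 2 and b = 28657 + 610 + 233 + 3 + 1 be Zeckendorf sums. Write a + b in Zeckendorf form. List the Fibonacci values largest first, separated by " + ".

The two numbers are 12485 and 29504, so their sum is 41989.
Repeatedly subtract the largest Fibonacci number that fits:
41989: greatest Fibonacci not exceeding it is 28657, leaving 13332
13332: greatest Fibonacci not exceeding it is 10946, leaving 2386
2386: greatest Fibonacci not exceeding it is 1597, leaving 789
789: greatest Fibonacci not exceeding it is 610, leaving 179
179: greatest Fibonacci not exceeding it is 144, leaving 35
35: greatest Fibonacci not exceeding it is 34, leaving 1
1: greatest Fibonacci not exceeding it is 1, leaving 0

28657 + 10946 + 1597 + 610 + 144 + 34 + 1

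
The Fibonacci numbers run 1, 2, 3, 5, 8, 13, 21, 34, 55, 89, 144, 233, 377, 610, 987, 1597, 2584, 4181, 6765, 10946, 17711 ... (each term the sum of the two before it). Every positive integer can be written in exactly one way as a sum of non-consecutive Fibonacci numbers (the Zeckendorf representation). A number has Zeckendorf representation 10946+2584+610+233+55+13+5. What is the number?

10946+2584+610+233+55+13+5 = 14446.

14446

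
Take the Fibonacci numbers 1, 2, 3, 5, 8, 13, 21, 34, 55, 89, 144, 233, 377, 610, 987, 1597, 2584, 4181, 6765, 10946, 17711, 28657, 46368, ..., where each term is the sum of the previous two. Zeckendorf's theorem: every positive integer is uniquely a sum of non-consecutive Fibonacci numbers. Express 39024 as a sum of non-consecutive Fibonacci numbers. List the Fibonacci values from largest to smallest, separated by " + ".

28657 + 6765 + 2584 + 987 + 21 + 8 + 2

Greedy algorithm:
largest Fibonacci ≤ 39024 is 28657; 39024 − 28657 = 10367
largest Fibonacci ≤ 10367 is 6765; 10367 − 6765 = 3602
largest Fibonacci ≤ 3602 is 2584; 3602 − 2584 = 1018
largest Fibonacci ≤ 1018 is 987; 1018 − 987 = 31
largest Fibonacci ≤ 31 is 21; 31 − 21 = 10
largest Fibonacci ≤ 10 is 8; 10 − 8 = 2
largest Fibonacci ≤ 2 is 2; 2 − 2 = 0
So 39024 = 28657 + 6765 + 2584 + 987 + 21 + 8 + 2, with no two terms consecutive in the sequence.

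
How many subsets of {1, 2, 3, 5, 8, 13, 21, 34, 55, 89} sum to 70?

Each representation comes from the Zeckendorf form by replacing some F_k with F_{k−1} + F_{k−2} where possible.
70 = 55+13+2 = 55+8+5+2 = 34+21+13+2 = 34+21+8+5+2 — 4 representations.

4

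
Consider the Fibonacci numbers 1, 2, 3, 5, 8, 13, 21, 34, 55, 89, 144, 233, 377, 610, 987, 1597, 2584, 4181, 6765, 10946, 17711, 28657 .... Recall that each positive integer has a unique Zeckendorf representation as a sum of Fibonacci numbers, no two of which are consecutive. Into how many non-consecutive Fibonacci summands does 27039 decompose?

7

27039: greatest Fibonacci not exceeding it is 17711, leaving 9328
9328: greatest Fibonacci not exceeding it is 6765, leaving 2563
2563: greatest Fibonacci not exceeding it is 1597, leaving 966
966: greatest Fibonacci not exceeding it is 610, leaving 356
356: greatest Fibonacci not exceeding it is 233, leaving 123
123: greatest Fibonacci not exceeding it is 89, leaving 34
34: greatest Fibonacci not exceeding it is 34, leaving 0
27039 = 17711 + 6765 + 1597 + 610 + 233 + 89 + 34, which has 7 terms.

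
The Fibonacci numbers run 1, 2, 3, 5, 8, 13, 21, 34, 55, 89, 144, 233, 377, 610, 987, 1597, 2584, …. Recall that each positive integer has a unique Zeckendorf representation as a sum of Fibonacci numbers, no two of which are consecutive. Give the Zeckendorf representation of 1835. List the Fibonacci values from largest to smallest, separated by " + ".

1597 + 233 + 5

Repeatedly subtract the largest Fibonacci number that fits:
take 1597 (≤ 1835); 1835 − 1597 = 238
take 233 (≤ 238); 238 − 233 = 5
take 5 (≤ 5); 5 − 5 = 0
So 1835 = 1597 + 233 + 5, with no two terms consecutive in the sequence.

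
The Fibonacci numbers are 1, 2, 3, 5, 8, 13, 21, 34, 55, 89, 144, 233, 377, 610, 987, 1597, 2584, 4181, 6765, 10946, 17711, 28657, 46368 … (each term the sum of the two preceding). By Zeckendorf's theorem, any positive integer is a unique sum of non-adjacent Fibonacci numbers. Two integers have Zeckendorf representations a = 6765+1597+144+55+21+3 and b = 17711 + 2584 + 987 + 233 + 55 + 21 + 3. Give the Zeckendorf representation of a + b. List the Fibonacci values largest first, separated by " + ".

28657 + 987 + 377 + 144 + 13 + 1

The two numbers are 8585 and 21594, so their sum is 30179.
Repeatedly subtract the largest Fibonacci number that fits:
take 28657 (≤ 30179); 30179 − 28657 = 1522
take 987 (≤ 1522); 1522 − 987 = 535
take 377 (≤ 535); 535 − 377 = 158
take 144 (≤ 158); 158 − 144 = 14
take 13 (≤ 14); 14 − 13 = 1
take 1 (≤ 1); 1 − 1 = 0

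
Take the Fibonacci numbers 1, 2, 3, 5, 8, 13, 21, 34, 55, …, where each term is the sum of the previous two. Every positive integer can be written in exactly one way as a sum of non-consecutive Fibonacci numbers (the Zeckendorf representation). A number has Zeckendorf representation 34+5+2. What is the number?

41

34+5+2 = 41.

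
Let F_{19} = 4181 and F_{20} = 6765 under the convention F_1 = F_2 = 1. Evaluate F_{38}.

By the doubling identity F_{2k} = F_k(2F_{k+1} − F_k): F_{38} = 4181·(2·6765 − 4181) = 4181·9349 = 39088169.

39088169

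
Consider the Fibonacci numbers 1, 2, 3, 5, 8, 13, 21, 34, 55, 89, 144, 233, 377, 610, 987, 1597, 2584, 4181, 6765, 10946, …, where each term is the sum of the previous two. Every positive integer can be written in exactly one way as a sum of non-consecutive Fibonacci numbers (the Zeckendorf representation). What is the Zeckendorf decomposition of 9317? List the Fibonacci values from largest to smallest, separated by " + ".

largest Fibonacci ≤ 9317 is 6765; 9317 − 6765 = 2552
largest Fibonacci ≤ 2552 is 1597; 2552 − 1597 = 955
largest Fibonacci ≤ 955 is 610; 955 − 610 = 345
largest Fibonacci ≤ 345 is 233; 345 − 233 = 112
largest Fibonacci ≤ 112 is 89; 112 − 89 = 23
largest Fibonacci ≤ 23 is 21; 23 − 21 = 2
largest Fibonacci ≤ 2 is 2; 2 − 2 = 0
So 9317 = 6765 + 1597 + 610 + 233 + 89 + 21 + 2, with no two terms consecutive in the sequence.

6765 + 1597 + 610 + 233 + 89 + 21 + 2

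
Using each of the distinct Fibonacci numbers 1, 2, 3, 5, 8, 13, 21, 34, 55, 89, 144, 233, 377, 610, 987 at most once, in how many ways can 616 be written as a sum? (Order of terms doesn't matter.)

Starting from the Zeckendorf form and repeatedly splitting a term F_k into F_{k−1} + F_{k−2} (when neither is already used) reaches every representation.
616 = 610+5+1 = 610+3+2+1 = 377+233+5+1 = … (8 more), for 11 in all.

11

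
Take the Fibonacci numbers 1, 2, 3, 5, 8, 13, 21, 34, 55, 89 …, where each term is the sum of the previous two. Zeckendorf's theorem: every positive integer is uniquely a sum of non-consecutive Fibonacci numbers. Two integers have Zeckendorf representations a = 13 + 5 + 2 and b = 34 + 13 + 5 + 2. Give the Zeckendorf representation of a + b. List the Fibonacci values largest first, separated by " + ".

55 + 13 + 5 + 1

The two numbers are 20 and 54, so their sum is 74.
Greedy algorithm:
take 55 (≤ 74); 74 − 55 = 19
take 13 (≤ 19); 19 − 13 = 6
take 5 (≤ 6); 6 − 5 = 1
take 1 (≤ 1); 1 − 1 = 0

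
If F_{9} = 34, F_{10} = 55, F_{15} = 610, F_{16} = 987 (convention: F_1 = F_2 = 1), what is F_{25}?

By the addition formula F_{m+n} = F_m F_{n+1} + F_{m−1} F_n with m=10, n=15: F_{25} = 55·987 + 34·610 = 54285 + 20740 = 75025.

75025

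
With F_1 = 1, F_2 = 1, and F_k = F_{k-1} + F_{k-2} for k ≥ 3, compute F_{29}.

514229

Iterating the recurrence up to F_{21} = 10946 and F_{20} = 6765:
F_{22} = F_{21} + F_{20} = 10946 + 6765 = 17711
F_{23} = F_{22} + F_{21} = 17711 + 10946 = 28657
F_{24} = F_{23} + F_{22} = 28657 + 17711 = 46368
F_{25} = F_{24} + F_{23} = 46368 + 28657 = 75025
F_{26} = F_{25} + F_{24} = 75025 + 46368 = 121393
F_{27} = F_{26} + F_{25} = 121393 + 75025 = 196418
F_{28} = F_{27} + F_{26} = 196418 + 121393 = 317811
F_{29} = F_{28} + F_{27} = 317811 + 196418 = 514229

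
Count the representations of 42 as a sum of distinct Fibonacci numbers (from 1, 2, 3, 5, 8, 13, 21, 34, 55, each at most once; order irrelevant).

42 = 34+8 = 34+5+3 = 21+13+8 = 34+5+2+1 = … (2 more), for 6 in all.

6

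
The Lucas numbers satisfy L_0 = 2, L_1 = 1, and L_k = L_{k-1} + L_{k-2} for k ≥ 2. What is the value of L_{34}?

12752043

Iterating the recurrence up to L_{28} = 710647 and L_{27} = 439204:
L_{29} = L_{28} + L_{27} = 710647 + 439204 = 1149851
L_{30} = L_{29} + L_{28} = 1149851 + 710647 = 1860498
L_{31} = L_{30} + L_{29} = 1860498 + 1149851 = 3010349
L_{32} = L_{31} + L_{30} = 3010349 + 1860498 = 4870847
L_{33} = L_{32} + L_{31} = 4870847 + 3010349 = 7881196
L_{34} = L_{33} + L_{32} = 7881196 + 4870847 = 12752043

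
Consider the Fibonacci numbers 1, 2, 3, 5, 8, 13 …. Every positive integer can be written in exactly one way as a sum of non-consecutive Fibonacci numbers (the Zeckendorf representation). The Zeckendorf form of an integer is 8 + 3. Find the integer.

11

8 + 3 = 11.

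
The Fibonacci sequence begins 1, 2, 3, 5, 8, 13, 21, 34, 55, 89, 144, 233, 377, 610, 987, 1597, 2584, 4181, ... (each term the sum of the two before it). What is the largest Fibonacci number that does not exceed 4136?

2584

2584 ≤ 4136 < 4181, so the largest Fibonacci number not exceeding 4136 is 2584.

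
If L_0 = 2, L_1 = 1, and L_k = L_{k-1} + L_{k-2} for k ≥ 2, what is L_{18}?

5778

Iterating the recurrence up to L_{14} = 843 and L_{13} = 521:
L_{15} = L_{14} + L_{13} = 843 + 521 = 1364
L_{16} = L_{15} + L_{14} = 1364 + 843 = 2207
L_{17} = L_{16} + L_{15} = 2207 + 1364 = 3571
L_{18} = L_{17} + L_{16} = 3571 + 2207 = 5778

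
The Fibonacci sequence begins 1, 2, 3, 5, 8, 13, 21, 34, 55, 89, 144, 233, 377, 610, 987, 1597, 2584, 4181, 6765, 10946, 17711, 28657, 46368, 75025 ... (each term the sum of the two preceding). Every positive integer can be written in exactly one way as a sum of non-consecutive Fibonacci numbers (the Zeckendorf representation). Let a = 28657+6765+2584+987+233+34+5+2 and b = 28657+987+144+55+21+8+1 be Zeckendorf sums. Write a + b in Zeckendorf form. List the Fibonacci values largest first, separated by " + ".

The two numbers are 39267 and 29873, so their sum is 69140.
Repeatedly subtract the largest Fibonacci number that fits:
take 46368 (≤ 69140); 69140 − 46368 = 22772
take 17711 (≤ 22772); 22772 − 17711 = 5061
take 4181 (≤ 5061); 5061 − 4181 = 880
take 610 (≤ 880); 880 − 610 = 270
take 233 (≤ 270); 270 − 233 = 37
take 34 (≤ 37); 37 − 34 = 3
take 3 (≤ 3); 3 − 3 = 0

46368 + 17711 + 4181 + 610 + 233 + 34 + 3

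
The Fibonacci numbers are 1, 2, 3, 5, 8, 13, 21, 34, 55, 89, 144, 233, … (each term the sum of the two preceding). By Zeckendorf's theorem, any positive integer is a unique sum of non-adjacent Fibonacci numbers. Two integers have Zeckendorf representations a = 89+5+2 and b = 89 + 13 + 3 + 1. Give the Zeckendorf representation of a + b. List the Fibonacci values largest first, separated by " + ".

144 + 55 + 3

The two numbers are 96 and 106, so their sum is 202.
largest Fibonacci ≤ 202 is 144; 202 − 144 = 58
largest Fibonacci ≤ 58 is 55; 58 − 55 = 3
largest Fibonacci ≤ 3 is 3; 3 − 3 = 0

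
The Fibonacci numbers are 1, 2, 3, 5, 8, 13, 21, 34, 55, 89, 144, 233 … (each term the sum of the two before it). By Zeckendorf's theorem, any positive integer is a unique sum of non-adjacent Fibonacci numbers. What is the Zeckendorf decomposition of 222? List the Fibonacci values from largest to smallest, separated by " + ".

144 + 55 + 21 + 2

222: greatest Fibonacci not exceeding it is 144, leaving 78
78: greatest Fibonacci not exceeding it is 55, leaving 23
23: greatest Fibonacci not exceeding it is 21, leaving 2
2: greatest Fibonacci not exceeding it is 2, leaving 0
So 222 = 144 + 55 + 21 + 2, with no two terms consecutive in the sequence.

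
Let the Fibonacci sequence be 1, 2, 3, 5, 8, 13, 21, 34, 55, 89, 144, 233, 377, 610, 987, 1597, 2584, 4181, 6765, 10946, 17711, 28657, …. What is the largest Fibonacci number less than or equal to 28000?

17711

17711 ≤ 28000 < 28657, so the largest Fibonacci number not exceeding 28000 is 17711.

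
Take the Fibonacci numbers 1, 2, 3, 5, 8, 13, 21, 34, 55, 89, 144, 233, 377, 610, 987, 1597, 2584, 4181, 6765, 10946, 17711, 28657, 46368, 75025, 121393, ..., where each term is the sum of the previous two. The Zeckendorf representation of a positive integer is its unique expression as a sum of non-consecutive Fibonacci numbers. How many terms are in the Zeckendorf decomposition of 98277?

Greedily peel off the largest Fibonacci term at each step:
98277 − 75025 = 23252
23252 − 17711 = 5541
5541 − 4181 = 1360
1360 − 987 = 373
373 − 233 = 140
140 − 89 = 51
51 − 34 = 17
17 − 13 = 4
4 − 3 = 1
1 − 1 = 0
98277 = 75025 + 17711 + 4181 + 987 + 233 + 89 + 34 + 13 + 3 + 1, which has 10 terms.

10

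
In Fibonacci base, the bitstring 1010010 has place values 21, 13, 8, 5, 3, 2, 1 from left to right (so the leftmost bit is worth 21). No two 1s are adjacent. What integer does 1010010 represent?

Summing the place values of the 1 bits: 21 + 8 + 2 = 31.

31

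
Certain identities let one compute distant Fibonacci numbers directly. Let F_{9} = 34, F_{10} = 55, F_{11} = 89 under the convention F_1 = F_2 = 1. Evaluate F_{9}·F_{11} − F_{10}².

1

34·89 − 55² = 3026 − 3025 = 1. (Cassini's identity: F_{k−1}F_{k+1} − F_k² = (−1)^k.)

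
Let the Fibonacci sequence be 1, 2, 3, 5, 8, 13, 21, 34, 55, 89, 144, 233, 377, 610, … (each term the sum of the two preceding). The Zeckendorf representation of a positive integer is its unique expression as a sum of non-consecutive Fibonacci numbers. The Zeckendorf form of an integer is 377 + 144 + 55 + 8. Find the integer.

584

377 + 144 + 55 + 8 = 584.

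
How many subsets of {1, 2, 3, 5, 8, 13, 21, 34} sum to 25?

Each representation comes from the Zeckendorf form by replacing some F_k with F_{k−1} + F_{k−2} where possible.
25 = 21+3+1 = 13+8+3+1 — 2 representations.

2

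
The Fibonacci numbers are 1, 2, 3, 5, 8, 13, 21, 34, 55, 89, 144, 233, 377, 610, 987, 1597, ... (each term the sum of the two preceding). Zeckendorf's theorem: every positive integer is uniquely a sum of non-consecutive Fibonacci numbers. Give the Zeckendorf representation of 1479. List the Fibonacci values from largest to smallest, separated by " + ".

987 + 377 + 89 + 21 + 5

Greedy algorithm:
subtract 987 from 1479: 492 remains
subtract 377 from 492: 115 remains
subtract 89 from 115: 26 remains
subtract 21 from 26: 5 remains
subtract 5 from 5: 0 remains
So 1479 = 987 + 377 + 89 + 21 + 5, with no two terms consecutive in the sequence.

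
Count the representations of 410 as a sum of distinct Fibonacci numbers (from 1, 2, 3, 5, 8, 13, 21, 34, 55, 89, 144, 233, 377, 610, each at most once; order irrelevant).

3

410 = 377+21+8+3+1 = 233+144+21+8+3+1 = 233+89+55+21+8+3+1 — 3 representations.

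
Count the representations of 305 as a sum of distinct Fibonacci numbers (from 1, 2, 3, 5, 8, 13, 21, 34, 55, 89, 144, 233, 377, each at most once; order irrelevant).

305 = 233+55+13+3+1 = 233+55+8+5+3+1 = 233+34+21+13+3+1 = 144+89+55+13+3+1 = 233+34+21+8+5+3+1 = … (3 more), for 8 in all.

8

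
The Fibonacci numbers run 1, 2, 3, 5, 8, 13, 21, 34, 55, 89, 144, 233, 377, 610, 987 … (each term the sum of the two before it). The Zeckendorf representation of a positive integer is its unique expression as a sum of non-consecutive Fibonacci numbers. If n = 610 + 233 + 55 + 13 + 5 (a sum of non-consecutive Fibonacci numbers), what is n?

610 + 233 + 55 + 13 + 5 = 916.

916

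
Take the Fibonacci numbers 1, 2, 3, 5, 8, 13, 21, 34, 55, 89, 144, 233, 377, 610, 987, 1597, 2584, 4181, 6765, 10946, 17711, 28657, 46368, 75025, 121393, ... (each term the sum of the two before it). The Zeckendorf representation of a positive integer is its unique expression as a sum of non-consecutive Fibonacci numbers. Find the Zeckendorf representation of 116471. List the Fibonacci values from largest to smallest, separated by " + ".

largest Fibonacci ≤ 116471 is 75025; 116471 − 75025 = 41446
largest Fibonacci ≤ 41446 is 28657; 41446 − 28657 = 12789
largest Fibonacci ≤ 12789 is 10946; 12789 − 10946 = 1843
largest Fibonacci ≤ 1843 is 1597; 1843 − 1597 = 246
largest Fibonacci ≤ 246 is 233; 246 − 233 = 13
largest Fibonacci ≤ 13 is 13; 13 − 13 = 0
So 116471 = 75025 + 28657 + 10946 + 1597 + 233 + 13, with no two terms consecutive in the sequence.

75025 + 28657 + 10946 + 1597 + 233 + 13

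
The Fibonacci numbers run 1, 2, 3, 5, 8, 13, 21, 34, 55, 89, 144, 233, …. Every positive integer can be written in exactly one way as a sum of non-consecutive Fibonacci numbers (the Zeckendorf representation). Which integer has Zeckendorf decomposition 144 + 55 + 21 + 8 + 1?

144 + 55 + 21 + 8 + 1 = 229.

229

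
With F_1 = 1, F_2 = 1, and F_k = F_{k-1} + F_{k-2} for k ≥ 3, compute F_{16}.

987

Iterating the recurrence up to F_{11} = 89 and F_{10} = 55:
F_{12} = F_{11} + F_{10} = 89 + 55 = 144
F_{13} = F_{12} + F_{11} = 144 + 89 = 233
F_{14} = F_{13} + F_{12} = 233 + 144 = 377
F_{15} = F_{14} + F_{13} = 377 + 233 = 610
F_{16} = F_{15} + F_{14} = 610 + 377 = 987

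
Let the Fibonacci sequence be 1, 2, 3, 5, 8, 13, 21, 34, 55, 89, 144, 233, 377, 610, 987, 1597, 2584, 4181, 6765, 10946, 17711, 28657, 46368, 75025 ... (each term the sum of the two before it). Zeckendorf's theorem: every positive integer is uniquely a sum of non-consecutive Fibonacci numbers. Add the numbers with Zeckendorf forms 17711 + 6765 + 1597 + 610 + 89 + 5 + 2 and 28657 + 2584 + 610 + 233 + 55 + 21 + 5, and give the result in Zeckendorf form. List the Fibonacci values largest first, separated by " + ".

The two numbers are 26779 and 32165, so their sum is 58944.
46368 ≤ 58944 < 75025, so take 46368; remainder 12576
10946 ≤ 12576 < 17711, so take 10946; remainder 1630
1597 ≤ 1630 < 2584, so take 1597; remainder 33
21 ≤ 33 < 34, so take 21; remainder 12
8 ≤ 12 < 13, so take 8; remainder 4
3 ≤ 4 < 5, so take 3; remainder 1
1 ≤ 1 < 2, so take 1; remainder 0

46368 + 10946 + 1597 + 21 + 8 + 3 + 1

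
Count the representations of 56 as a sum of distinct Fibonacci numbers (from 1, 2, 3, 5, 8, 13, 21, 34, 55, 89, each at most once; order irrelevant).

4

Starting from the Zeckendorf form and repeatedly splitting a term F_k into F_{k−1} + F_{k−2} (when neither is already used) reaches every representation.
56 = 55+1 = 34+21+1 = 34+13+8+1 = 34+13+5+3+1 — 4 representations.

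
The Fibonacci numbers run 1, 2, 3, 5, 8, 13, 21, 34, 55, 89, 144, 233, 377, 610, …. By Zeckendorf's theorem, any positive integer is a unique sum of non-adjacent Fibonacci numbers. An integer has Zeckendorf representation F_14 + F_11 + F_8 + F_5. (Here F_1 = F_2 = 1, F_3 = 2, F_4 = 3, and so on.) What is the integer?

F_14 + F_11 + F_8 + F_5 = 377 + 89 + 21 + 5 = 492.

492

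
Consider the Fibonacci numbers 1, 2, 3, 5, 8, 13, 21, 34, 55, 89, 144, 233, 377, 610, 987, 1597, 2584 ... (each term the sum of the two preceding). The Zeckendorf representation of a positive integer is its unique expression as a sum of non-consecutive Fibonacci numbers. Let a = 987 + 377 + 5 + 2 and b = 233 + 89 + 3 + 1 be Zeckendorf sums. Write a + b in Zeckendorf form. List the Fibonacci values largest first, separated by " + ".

The two numbers are 1371 and 326, so their sum is 1697.
take 1597 (≤ 1697); 1697 − 1597 = 100
take 89 (≤ 100); 100 − 89 = 11
take 8 (≤ 11); 11 − 8 = 3
take 3 (≤ 3); 3 − 3 = 0

1597 + 89 + 8 + 3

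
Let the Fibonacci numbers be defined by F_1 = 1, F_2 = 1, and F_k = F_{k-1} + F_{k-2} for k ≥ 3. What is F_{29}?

Iterating the recurrence up to F_{24} = 46368 and F_{23} = 28657:
F_{25} = F_{24} + F_{23} = 46368 + 28657 = 75025
F_{26} = F_{25} + F_{24} = 75025 + 46368 = 121393
F_{27} = F_{26} + F_{25} = 121393 + 75025 = 196418
F_{28} = F_{27} + F_{26} = 196418 + 121393 = 317811
F_{29} = F_{28} + F_{27} = 317811 + 196418 = 514229

514229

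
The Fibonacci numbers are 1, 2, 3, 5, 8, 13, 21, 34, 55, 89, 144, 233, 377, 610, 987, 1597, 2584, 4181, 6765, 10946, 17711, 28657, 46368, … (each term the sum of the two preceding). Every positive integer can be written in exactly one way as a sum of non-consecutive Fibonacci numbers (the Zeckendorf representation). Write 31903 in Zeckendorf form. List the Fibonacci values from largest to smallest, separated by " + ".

28657 + 2584 + 610 + 34 + 13 + 5

largest Fibonacci ≤ 31903 is 28657; 31903 − 28657 = 3246
largest Fibonacci ≤ 3246 is 2584; 3246 − 2584 = 662
largest Fibonacci ≤ 662 is 610; 662 − 610 = 52
largest Fibonacci ≤ 52 is 34; 52 − 34 = 18
largest Fibonacci ≤ 18 is 13; 18 − 13 = 5
largest Fibonacci ≤ 5 is 5; 5 − 5 = 0
So 31903 = 28657 + 2584 + 610 + 34 + 13 + 5, with no two terms consecutive in the sequence.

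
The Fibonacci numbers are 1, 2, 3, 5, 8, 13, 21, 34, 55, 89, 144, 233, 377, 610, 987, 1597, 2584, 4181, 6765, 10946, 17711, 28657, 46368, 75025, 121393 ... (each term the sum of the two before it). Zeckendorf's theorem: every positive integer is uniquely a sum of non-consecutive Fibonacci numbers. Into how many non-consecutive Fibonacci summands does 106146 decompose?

subtract 75025 from 106146: 31121 remains
subtract 28657 from 31121: 2464 remains
subtract 1597 from 2464: 867 remains
subtract 610 from 867: 257 remains
subtract 233 from 257: 24 remains
subtract 21 from 24: 3 remains
subtract 3 from 3: 0 remains
106146 = 75025 + 28657 + 1597 + 610 + 233 + 21 + 3, which has 7 terms.

7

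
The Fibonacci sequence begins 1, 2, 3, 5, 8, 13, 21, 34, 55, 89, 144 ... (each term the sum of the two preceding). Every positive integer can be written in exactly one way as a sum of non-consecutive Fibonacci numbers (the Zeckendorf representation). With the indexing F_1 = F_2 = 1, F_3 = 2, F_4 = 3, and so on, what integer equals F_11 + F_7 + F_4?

105

F_11 + F_7 + F_4 = 89 + 13 + 3 = 105.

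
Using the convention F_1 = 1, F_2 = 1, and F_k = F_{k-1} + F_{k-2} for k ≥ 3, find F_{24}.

46368

Iterating the recurrence up to F_{17} = 1597 and F_{16} = 987:
F_{18} = F_{17} + F_{16} = 1597 + 987 = 2584
F_{19} = F_{18} + F_{17} = 2584 + 1597 = 4181
F_{20} = F_{19} + F_{18} = 4181 + 2584 = 6765
F_{21} = F_{20} + F_{19} = 6765 + 4181 = 10946
F_{22} = F_{21} + F_{20} = 10946 + 6765 = 17711
F_{23} = F_{22} + F_{21} = 17711 + 10946 = 28657
F_{24} = F_{23} + F_{22} = 28657 + 17711 = 46368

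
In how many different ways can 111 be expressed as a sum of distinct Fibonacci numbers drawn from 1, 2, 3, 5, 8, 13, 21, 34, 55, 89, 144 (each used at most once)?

Each representation comes from the Zeckendorf form by replacing some F_k with F_{k−1} + F_{k−2} where possible.
111 = 89+21+1 = 89+13+8+1 = 55+34+21+1 = 89+13+5+3+1 = 55+34+13+8+1 = … (1 more), for 6 in all.

6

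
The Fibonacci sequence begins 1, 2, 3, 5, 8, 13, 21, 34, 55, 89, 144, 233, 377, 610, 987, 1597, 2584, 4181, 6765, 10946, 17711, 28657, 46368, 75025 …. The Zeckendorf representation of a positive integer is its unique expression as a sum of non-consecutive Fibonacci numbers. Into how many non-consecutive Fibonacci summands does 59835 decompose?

8

Repeatedly subtract the largest Fibonacci number that fits:
take 46368 (≤ 59835); 59835 − 46368 = 13467
take 10946 (≤ 13467); 13467 − 10946 = 2521
take 1597 (≤ 2521); 2521 − 1597 = 924
take 610 (≤ 924); 924 − 610 = 314
take 233 (≤ 314); 314 − 233 = 81
take 55 (≤ 81); 81 − 55 = 26
take 21 (≤ 26); 26 − 21 = 5
take 5 (≤ 5); 5 − 5 = 0
59835 = 46368 + 10946 + 1597 + 610 + 233 + 55 + 21 + 5, which has 8 terms.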